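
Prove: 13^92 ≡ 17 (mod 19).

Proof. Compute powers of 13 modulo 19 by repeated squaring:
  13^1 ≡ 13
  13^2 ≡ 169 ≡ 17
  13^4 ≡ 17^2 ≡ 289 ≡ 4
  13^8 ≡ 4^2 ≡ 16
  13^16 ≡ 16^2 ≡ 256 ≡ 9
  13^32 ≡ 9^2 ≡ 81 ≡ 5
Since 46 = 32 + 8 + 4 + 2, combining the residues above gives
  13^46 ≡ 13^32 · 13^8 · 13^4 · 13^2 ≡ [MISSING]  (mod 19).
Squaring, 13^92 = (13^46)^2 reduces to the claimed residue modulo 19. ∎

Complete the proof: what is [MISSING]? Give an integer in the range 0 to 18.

Multiply the listed residues: 5 · 16 · 4 · 17 = 80 → 320 → 5440.
Reducing modulo 19: 5440 = 286·19 + 6, so 13^46 ≡ 6.

6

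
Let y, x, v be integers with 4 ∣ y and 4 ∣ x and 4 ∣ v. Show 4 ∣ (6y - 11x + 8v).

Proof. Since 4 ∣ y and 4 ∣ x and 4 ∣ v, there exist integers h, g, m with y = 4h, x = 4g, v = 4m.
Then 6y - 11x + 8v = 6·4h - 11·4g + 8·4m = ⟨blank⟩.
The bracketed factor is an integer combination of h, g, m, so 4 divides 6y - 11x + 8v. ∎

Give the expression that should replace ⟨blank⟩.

4(-11g + 6h + 8m)

Each term has a factor of 4: 6·4h - 11·4g + 8·4m = 4·(-11g + 6h + 8m).
Since -11g + 6h + 8m is an integer, 4 ∣ (6y - 11x + 8v).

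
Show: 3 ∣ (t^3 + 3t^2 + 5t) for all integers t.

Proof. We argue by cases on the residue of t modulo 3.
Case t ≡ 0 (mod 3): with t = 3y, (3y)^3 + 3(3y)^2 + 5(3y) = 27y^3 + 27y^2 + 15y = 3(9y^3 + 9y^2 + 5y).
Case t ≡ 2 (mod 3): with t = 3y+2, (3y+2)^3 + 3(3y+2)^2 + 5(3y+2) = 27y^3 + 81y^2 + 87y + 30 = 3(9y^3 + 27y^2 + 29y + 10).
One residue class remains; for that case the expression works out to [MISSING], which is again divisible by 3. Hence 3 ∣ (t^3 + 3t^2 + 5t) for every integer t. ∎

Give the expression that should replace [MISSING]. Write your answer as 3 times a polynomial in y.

3(9y^3 + 18y^2 + 14y + 3)

Only t ≡ 1 (mod 3) is unaccounted for. Put t = 3y+1:
(3y+1)^3 + 3(3y+1)^2 + 5(3y+1) expands to 27y^3 + 54y^2 + 42y + 9,
and factoring out 3 leaves 3(9y^3 + 18y^2 + 14y + 3).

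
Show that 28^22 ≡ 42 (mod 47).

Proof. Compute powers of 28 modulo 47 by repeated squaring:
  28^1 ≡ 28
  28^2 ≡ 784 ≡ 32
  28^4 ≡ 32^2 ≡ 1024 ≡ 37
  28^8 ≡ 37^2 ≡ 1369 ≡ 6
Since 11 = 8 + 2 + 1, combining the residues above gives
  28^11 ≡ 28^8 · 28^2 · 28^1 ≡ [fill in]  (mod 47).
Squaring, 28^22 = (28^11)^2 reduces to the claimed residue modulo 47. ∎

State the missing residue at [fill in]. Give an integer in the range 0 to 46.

18

28^8 · 28^2 · 28^1 ≡ 6 · 32 · 28 = 5376.
5376 mod 47 = 18, so 28^11 ≡ 18 (mod 47).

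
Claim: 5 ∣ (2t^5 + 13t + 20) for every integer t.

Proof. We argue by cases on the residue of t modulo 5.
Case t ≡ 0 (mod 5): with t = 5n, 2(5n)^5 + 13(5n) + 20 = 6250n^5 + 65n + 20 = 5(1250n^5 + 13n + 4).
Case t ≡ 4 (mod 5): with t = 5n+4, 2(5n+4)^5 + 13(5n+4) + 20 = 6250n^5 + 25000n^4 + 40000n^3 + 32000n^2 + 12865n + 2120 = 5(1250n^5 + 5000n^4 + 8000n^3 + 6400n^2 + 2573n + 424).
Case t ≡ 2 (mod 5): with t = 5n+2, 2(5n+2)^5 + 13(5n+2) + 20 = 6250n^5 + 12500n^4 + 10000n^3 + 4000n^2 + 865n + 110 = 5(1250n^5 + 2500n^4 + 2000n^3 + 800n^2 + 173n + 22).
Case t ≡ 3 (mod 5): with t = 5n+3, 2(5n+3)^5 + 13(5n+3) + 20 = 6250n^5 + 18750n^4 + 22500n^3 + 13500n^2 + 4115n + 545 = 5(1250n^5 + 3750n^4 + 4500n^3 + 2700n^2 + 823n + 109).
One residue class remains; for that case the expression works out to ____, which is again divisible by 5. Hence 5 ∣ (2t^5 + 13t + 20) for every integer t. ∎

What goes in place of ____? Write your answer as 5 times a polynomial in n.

5(1250n^5 + 1250n^4 + 500n^3 + 100n^2 + 23n + 7)

Only t ≡ 1 (mod 5) is unaccounted for. Put t = 5n+1:
2(5n+1)^5 + 13(5n+1) + 20 expands to 6250n^5 + 6250n^4 + 2500n^3 + 500n^2 + 115n + 35,
and factoring out 5 leaves 5(1250n^5 + 1250n^4 + 500n^3 + 100n^2 + 23n + 7).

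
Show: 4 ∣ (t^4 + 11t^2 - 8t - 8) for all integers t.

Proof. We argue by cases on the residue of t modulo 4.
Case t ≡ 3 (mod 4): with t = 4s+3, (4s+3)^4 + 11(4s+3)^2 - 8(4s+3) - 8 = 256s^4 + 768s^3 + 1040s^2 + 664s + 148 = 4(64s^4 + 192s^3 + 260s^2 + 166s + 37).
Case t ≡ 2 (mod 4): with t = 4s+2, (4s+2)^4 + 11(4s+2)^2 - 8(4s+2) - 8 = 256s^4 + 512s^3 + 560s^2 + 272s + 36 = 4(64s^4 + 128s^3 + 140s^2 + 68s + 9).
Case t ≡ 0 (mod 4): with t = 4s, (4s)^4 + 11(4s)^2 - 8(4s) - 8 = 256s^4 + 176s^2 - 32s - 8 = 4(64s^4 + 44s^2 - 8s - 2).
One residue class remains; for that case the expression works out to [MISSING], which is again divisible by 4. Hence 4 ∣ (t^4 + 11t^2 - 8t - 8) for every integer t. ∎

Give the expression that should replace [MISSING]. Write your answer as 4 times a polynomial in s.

4(64s^4 + 64s^3 + 68s^2 + 18s - 1)

Only t ≡ 1 (mod 4) is unaccounted for. Put t = 4s+1:
(4s+1)^4 + 11(4s+1)^2 - 8(4s+1) - 8 expands to 256s^4 + 256s^3 + 272s^2 + 72s - 4,
and factoring out 4 leaves 4(64s^4 + 64s^3 + 68s^2 + 18s - 1).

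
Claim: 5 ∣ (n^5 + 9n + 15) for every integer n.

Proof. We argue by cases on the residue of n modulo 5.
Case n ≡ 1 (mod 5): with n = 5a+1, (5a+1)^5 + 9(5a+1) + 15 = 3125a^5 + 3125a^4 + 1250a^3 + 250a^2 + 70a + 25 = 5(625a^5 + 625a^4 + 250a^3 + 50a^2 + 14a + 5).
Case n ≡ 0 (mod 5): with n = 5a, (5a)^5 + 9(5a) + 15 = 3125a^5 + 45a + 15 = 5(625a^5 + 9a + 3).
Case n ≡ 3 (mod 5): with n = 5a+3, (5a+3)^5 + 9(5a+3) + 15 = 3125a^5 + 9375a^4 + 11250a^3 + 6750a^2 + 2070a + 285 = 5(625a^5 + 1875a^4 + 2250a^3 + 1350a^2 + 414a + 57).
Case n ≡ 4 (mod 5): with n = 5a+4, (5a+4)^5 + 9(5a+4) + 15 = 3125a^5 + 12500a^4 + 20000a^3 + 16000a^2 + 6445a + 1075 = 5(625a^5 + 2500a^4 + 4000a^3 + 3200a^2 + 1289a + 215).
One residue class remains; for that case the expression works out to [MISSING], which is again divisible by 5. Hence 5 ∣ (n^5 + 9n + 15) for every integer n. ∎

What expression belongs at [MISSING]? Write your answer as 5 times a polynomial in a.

5(625a^5 + 1250a^4 + 1000a^3 + 400a^2 + 89a + 13)

Only n ≡ 2 (mod 5) is unaccounted for. Put n = 5a+2:
(5a+2)^5 + 9(5a+2) + 15 expands to 3125a^5 + 6250a^4 + 5000a^3 + 2000a^2 + 445a + 65,
and factoring out 5 leaves 5(625a^5 + 1250a^4 + 1000a^3 + 400a^2 + 89a + 13).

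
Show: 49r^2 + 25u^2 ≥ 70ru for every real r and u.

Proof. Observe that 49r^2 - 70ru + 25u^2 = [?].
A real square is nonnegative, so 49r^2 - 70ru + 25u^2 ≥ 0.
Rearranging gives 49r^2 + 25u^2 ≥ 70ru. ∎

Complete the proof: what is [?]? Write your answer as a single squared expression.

(7r - 5u)^2

49r^2 - 70ru + 25u^2 is a perfect-square trinomial: the outer terms are (7r)^2 and (5u)^2, and the cross term is -2·7r·5u.
So 49r^2 - 70ru + 25u^2 = (7r - 5u)^2 ≥ 0.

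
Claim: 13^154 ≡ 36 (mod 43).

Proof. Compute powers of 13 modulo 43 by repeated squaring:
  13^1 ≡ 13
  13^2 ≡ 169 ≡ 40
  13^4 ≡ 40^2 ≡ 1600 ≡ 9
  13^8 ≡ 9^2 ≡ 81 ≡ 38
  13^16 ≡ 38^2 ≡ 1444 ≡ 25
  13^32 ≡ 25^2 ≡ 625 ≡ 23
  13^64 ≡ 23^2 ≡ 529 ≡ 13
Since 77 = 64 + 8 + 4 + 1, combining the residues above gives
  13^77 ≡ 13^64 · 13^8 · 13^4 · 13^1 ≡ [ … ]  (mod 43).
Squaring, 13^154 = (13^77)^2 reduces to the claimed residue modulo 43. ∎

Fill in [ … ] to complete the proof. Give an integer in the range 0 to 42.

13^64 · 13^8 · 13^4 · 13^1 ≡ 13 · 38 · 9 · 13 = 57798.
57798 mod 43 = 6, so 13^77 ≡ 6 (mod 43).

6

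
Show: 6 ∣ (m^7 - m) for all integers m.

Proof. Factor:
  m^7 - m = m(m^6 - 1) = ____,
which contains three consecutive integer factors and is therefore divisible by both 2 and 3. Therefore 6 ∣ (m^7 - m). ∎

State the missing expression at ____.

(m - 1)m(m + 1)(m^4 + m^2 + 1)

m^6 - 1 = (m^2 - 1)(m^4 + m^2 + 1), and m^2 - 1 = (m-1)(m+1).
So m(m^6 - 1) = (m - 1)m(m + 1)(m^4 + m^2 + 1).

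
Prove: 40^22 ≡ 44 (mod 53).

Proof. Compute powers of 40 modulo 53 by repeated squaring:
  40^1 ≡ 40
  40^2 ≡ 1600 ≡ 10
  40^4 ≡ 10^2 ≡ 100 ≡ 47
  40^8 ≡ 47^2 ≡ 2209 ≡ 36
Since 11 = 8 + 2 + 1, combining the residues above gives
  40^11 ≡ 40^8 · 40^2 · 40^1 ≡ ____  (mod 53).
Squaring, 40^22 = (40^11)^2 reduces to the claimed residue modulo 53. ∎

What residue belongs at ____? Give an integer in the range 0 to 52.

37

Multiply the listed residues: 36 · 10 · 40 = 360 → 14400.
Reducing modulo 53: 14400 = 271·53 + 37, so 40^11 ≡ 37.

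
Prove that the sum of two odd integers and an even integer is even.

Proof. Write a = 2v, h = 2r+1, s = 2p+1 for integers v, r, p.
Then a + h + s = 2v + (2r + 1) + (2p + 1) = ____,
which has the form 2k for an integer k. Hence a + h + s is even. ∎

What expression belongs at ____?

2(p + r + v + 1)

Expanding: 2v + (2r + 1) + (2p + 1) = 2p + 2r + 2v + 2.
Every term is even; pulling out the factor of 2 gives 2(p + r + v + 1).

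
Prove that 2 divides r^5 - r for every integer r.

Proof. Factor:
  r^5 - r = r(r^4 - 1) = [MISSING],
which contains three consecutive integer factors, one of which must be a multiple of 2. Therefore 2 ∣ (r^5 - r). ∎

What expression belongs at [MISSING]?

r^4 - 1 = (r^2 - 1)(r^2 + 1), and r^2 - 1 = (r-1)(r+1).
So r(r^4 - 1) = (r - 1)r(r + 1)(r^2 + 1).

(r - 1)r(r + 1)(r^2 + 1)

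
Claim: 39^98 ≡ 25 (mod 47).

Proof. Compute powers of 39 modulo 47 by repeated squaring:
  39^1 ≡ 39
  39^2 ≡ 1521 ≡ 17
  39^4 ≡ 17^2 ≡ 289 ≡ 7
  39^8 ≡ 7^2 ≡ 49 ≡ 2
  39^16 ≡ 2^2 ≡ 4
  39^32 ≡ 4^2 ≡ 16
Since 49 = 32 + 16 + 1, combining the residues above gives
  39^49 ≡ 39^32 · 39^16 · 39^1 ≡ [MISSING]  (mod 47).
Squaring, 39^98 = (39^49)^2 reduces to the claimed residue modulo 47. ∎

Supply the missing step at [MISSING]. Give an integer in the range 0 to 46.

5

Multiply the listed residues: 16 · 4 · 39 = 64 → 2496.
Reducing modulo 47: 2496 = 53·47 + 5, so 39^49 ≡ 5.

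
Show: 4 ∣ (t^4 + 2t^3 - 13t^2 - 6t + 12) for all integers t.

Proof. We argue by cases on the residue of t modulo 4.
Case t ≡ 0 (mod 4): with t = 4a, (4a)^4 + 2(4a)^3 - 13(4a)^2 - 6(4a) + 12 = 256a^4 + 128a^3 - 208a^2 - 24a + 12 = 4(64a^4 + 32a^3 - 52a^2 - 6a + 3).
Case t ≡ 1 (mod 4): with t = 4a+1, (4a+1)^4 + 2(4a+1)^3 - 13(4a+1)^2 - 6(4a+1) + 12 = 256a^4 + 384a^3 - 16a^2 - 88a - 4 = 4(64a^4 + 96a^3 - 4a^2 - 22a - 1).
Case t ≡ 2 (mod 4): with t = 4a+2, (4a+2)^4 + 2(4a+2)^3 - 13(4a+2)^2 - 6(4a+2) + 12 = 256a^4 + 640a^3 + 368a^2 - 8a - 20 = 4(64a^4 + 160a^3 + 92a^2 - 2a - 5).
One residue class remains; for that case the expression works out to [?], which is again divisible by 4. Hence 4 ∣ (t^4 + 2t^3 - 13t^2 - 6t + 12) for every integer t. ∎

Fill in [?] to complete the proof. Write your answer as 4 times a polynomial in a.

4(64a^4 + 224a^3 + 236a^2 + 78a + 3)

The residues treated are {0, 1, 2}, so the missing case is t ≡ 3 (mod 4); write t = 4a+3.
Then (4a+3)^4 + 2(4a+3)^3 - 13(4a+3)^2 - 6(4a+3) + 12 = 256a^4 + 896a^3 + 944a^2 + 312a + 12 = 4(64a^4 + 224a^3 + 236a^2 + 78a + 3).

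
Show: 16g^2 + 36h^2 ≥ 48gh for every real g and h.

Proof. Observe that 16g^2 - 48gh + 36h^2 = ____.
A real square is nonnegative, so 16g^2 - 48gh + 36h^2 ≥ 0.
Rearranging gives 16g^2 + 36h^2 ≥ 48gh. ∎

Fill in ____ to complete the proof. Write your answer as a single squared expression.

The leading and trailing coefficients are 4^2 and 6^2, and 48 = 2·4·6, so the trinomial is (4g - 6h)^2.
Hence 16g^2 - 48gh + 36h^2 ≥ 0.

(4g - 6h)^2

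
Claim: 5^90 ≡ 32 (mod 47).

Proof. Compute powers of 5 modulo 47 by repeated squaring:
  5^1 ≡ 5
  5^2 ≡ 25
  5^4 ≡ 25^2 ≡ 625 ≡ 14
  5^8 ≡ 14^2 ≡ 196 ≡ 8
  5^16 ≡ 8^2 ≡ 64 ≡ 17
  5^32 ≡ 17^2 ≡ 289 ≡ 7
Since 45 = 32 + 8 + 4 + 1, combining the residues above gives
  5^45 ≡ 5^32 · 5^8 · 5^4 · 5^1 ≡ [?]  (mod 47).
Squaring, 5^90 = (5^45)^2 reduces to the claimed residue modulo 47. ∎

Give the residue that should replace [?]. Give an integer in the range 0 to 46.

5^32 · 5^8 · 5^4 · 5^1 ≡ 7 · 8 · 14 · 5 = 3920.
3920 mod 47 = 19, so 5^45 ≡ 19 (mod 47).

19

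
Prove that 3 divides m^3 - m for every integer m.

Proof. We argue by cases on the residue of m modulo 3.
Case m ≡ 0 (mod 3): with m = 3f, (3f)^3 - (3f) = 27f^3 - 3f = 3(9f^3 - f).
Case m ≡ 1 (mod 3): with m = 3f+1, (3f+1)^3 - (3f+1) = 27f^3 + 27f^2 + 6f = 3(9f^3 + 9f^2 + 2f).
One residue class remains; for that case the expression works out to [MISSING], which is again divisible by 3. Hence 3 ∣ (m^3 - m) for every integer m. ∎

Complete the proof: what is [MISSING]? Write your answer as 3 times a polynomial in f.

3(9f^3 + 18f^2 + 11f + 2)

The residues treated are {0, 1}, so the missing case is m ≡ 2 (mod 3); write m = 3f+2.
Then (3f+2)^3 - (3f+2) = 27f^3 + 54f^2 + 33f + 6 = 3(9f^3 + 18f^2 + 11f + 2).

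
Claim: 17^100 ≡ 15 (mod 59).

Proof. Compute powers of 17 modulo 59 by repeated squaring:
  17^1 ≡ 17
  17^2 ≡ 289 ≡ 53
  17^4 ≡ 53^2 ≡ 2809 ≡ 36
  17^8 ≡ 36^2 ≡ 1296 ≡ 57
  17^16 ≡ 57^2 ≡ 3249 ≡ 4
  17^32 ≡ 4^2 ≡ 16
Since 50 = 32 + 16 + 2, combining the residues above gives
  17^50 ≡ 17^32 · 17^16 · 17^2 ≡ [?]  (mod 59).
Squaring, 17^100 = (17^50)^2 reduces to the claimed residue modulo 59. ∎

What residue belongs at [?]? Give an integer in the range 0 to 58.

29

Multiply the listed residues: 16 · 4 · 53 = 64 → 3392.
Reducing modulo 59: 3392 = 57·59 + 29, so 17^50 ≡ 29.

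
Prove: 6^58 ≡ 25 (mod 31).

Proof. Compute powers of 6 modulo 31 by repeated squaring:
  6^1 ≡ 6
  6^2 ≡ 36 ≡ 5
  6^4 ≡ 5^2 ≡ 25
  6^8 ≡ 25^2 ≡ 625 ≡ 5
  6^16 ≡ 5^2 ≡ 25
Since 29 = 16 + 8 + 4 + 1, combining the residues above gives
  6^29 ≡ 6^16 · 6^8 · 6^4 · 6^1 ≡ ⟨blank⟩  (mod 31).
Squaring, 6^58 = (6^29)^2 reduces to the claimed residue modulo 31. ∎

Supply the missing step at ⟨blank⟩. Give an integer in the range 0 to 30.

Multiply the listed residues: 25 · 5 · 25 · 6 = 125 → 3125 → 18750.
Reducing modulo 31: 18750 = 604·31 + 26, so 6^29 ≡ 26.

26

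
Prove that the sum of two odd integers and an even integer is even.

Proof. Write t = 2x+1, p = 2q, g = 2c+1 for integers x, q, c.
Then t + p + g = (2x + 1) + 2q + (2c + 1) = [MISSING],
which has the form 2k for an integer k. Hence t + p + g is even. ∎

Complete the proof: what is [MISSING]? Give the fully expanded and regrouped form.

Expanding: (2x + 1) + 2q + (2c + 1) = 2c + 2q + 2x + 2.
Every term is even; pulling out the factor of 2 gives 2(c + q + x + 1).

2(c + q + x + 1)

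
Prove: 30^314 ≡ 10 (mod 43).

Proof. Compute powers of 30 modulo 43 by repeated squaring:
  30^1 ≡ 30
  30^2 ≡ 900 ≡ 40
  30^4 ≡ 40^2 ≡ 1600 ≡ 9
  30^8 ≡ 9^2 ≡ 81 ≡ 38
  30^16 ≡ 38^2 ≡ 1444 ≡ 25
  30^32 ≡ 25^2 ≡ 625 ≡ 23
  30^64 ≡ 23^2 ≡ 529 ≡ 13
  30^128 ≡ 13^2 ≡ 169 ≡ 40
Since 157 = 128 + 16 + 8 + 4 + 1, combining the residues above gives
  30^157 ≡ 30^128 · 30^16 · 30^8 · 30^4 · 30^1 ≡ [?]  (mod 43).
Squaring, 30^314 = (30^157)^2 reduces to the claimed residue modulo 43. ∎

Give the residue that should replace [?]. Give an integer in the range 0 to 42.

28

Multiply the listed residues: 40 · 25 · 38 · 9 · 30 = 1000 → 38000 → 342000 → 10260000.
Reducing modulo 43: 10260000 = 238604·43 + 28, so 30^157 ≡ 28.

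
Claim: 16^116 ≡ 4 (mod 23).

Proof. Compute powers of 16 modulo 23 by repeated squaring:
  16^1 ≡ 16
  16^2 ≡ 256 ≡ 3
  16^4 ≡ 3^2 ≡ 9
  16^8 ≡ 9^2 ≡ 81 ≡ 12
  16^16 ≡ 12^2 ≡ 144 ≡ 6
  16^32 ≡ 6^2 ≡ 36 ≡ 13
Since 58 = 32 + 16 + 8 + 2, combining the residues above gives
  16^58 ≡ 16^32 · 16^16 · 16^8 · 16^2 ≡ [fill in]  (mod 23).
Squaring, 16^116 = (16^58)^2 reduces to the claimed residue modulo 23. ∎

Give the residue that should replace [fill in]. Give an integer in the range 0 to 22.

Multiply the listed residues: 13 · 6 · 12 · 3 = 78 → 936 → 2808.
Reducing modulo 23: 2808 = 122·23 + 2, so 16^58 ≡ 2.

2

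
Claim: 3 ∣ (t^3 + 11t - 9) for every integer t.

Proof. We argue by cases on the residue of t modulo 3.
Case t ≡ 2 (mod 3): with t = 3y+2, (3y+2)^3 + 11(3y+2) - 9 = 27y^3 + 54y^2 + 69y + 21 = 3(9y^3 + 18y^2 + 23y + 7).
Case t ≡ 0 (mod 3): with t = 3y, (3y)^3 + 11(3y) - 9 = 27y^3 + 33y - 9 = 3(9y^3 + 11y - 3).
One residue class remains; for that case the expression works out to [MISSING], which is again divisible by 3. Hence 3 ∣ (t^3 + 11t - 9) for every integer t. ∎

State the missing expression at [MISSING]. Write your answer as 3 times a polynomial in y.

3(9y^3 + 9y^2 + 14y + 1)

Only t ≡ 1 (mod 3) is unaccounted for. Put t = 3y+1:
(3y+1)^3 + 11(3y+1) - 9 expands to 27y^3 + 27y^2 + 42y + 3,
and factoring out 3 leaves 3(9y^3 + 9y^2 + 14y + 1).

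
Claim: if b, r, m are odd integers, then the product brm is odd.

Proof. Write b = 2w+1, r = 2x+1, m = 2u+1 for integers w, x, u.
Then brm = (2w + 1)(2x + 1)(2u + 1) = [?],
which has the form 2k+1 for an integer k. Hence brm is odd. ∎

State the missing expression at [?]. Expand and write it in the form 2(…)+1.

(2w + 1)(2x + 1)(2u + 1) = 8uwx + 4uw + 4ux + 2u + 4wx + 2w + 2x + 1
= 2(4uwx + 2uw + 2ux + u + 2wx + w + x) + 1.
Since 4uwx + 2uw + 2ux + u + 2wx + w + x is an integer, the product is of the form 2k+1 for an integer k.

2(4uwx + 2uw + 2ux + u + 2wx + w + x) + 1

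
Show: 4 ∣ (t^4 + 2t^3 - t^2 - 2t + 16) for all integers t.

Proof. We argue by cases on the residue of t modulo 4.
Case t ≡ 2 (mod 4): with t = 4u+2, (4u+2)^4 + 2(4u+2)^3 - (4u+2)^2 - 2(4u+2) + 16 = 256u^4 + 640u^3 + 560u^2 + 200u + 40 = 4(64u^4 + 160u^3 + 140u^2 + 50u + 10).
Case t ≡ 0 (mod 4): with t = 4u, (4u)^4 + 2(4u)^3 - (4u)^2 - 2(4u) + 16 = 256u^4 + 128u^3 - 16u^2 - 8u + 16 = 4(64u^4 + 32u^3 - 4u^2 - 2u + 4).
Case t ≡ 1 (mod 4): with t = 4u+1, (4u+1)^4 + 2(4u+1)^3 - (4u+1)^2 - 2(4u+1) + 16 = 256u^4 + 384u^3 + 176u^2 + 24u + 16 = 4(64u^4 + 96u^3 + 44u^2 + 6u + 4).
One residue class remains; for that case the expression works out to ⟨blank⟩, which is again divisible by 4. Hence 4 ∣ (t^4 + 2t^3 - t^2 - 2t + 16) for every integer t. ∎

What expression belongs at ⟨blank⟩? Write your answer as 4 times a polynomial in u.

4(64u^4 + 224u^3 + 284u^2 + 154u + 34)

Only t ≡ 3 (mod 4) is unaccounted for. Put t = 4u+3:
(4u+3)^4 + 2(4u+3)^3 - (4u+3)^2 - 2(4u+3) + 16 expands to 256u^4 + 896u^3 + 1136u^2 + 616u + 136,
and factoring out 4 leaves 4(64u^4 + 224u^3 + 284u^2 + 154u + 34).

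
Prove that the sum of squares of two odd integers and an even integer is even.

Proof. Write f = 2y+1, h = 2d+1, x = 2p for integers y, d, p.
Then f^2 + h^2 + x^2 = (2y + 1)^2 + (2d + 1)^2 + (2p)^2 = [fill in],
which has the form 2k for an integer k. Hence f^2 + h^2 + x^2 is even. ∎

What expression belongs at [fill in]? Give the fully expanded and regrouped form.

Expanding: (2y + 1)^2 + (2d + 1)^2 + (2p)^2 = 4d^2 + 4d + 4p^2 + 4y^2 + 4y + 2.
Every term is even; pulling out the factor of 2 gives 2(2d^2 + 2d + 2p^2 + 2y^2 + 2y + 1).

2(2d^2 + 2d + 2p^2 + 2y^2 + 2y + 1)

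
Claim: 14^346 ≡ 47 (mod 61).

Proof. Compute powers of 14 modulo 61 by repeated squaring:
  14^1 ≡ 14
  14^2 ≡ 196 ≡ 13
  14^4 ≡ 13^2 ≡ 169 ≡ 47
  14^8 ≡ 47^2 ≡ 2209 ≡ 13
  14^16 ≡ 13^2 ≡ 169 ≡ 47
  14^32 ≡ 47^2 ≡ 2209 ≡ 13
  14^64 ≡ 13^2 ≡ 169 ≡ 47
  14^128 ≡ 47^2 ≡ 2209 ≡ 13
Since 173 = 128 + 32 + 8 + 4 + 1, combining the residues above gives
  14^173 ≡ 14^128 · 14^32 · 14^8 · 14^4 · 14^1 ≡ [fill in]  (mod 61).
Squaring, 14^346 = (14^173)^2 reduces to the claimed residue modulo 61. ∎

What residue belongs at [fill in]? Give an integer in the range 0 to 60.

Multiply the listed residues: 13 · 13 · 13 · 47 · 14 = 169 → 2197 → 103259 → 1445626.
Reducing modulo 61: 1445626 = 23698·61 + 48, so 14^173 ≡ 48.

48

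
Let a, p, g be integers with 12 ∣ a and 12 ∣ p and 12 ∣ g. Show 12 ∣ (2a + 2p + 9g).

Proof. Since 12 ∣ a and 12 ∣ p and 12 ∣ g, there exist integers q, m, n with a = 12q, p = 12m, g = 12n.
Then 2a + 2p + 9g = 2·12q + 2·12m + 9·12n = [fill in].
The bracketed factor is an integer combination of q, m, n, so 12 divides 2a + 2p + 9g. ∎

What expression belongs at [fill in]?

12(2m + 9n + 2q)

Pull the common 12 out of every term: 2·12q + 2·12m + 9·12n = 12(2m + 9n + 2q).
2m + 9n + 2q is an integer, which exhibits the divisibility.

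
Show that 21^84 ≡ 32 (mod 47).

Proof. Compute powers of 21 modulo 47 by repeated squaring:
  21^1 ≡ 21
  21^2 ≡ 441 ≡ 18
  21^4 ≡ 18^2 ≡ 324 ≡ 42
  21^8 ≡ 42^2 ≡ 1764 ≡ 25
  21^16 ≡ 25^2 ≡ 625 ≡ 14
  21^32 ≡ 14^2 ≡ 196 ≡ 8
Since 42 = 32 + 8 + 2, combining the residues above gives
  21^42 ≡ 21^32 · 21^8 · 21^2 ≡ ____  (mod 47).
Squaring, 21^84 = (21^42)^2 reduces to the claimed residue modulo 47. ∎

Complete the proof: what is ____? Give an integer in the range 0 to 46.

28

21^32 · 21^8 · 21^2 ≡ 8 · 25 · 18 = 3600.
3600 mod 47 = 28, so 21^42 ≡ 28 (mod 47).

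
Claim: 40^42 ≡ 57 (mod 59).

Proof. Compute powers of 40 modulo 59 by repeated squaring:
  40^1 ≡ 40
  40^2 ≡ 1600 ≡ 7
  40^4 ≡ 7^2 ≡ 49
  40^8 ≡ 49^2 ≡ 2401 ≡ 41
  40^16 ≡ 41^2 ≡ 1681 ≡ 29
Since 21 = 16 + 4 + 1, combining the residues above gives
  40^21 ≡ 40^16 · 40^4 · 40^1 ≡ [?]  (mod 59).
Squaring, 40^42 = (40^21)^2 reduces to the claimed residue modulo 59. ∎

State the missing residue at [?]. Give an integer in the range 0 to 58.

Multiply the listed residues: 29 · 49 · 40 = 1421 → 56840.
Reducing modulo 59: 56840 = 963·59 + 23, so 40^21 ≡ 23.

23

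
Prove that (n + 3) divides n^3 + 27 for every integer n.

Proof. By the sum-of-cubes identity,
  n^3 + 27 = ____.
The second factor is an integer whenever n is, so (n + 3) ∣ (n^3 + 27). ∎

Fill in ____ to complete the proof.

Polynomial division of n^3 + 27 by n + 3 leaves remainder 0 and quotient n^2 - 3n + 9.
Hence n^3 + 27 = (n + 3)(n^2 - 3n + 9).

(n + 3)(n^2 - 3n + 9)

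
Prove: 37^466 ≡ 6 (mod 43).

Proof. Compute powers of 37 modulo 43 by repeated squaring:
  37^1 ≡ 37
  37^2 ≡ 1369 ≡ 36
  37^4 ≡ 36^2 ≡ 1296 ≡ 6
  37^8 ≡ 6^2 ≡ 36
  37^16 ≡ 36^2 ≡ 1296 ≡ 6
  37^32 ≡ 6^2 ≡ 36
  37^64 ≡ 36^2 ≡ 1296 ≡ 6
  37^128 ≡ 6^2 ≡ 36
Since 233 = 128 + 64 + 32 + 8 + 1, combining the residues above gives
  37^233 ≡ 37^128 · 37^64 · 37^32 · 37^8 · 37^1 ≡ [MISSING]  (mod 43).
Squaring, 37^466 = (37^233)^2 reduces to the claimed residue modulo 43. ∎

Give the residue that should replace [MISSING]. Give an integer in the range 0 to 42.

7

37^128 · 37^64 · 37^32 · 37^8 · 37^1 ≡ 36 · 6 · 36 · 36 · 37 = 10357632.
10357632 mod 43 = 7, so 37^233 ≡ 7 (mod 43).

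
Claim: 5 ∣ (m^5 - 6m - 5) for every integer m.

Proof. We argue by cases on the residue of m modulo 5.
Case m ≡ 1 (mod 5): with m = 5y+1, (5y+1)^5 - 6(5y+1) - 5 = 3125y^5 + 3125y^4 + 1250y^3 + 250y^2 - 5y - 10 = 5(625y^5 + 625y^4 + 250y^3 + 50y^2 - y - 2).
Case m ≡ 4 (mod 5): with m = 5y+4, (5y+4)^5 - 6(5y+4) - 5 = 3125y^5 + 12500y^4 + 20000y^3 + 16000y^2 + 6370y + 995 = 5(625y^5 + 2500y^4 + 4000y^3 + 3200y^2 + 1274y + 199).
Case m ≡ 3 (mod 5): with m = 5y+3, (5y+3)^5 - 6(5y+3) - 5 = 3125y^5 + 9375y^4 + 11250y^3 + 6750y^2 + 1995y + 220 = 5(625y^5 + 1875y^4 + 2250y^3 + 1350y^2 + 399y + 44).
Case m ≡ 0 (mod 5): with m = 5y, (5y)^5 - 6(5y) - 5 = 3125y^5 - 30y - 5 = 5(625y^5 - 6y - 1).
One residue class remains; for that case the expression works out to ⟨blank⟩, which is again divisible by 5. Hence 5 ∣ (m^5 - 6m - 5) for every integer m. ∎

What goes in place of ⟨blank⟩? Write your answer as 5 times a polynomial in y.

5(625y^5 + 1250y^4 + 1000y^3 + 400y^2 + 74y + 3)

Only m ≡ 2 (mod 5) is unaccounted for. Put m = 5y+2:
(5y+2)^5 - 6(5y+2) - 5 expands to 3125y^5 + 6250y^4 + 5000y^3 + 2000y^2 + 370y + 15,
and factoring out 5 leaves 5(625y^5 + 1250y^4 + 1000y^3 + 400y^2 + 74y + 3).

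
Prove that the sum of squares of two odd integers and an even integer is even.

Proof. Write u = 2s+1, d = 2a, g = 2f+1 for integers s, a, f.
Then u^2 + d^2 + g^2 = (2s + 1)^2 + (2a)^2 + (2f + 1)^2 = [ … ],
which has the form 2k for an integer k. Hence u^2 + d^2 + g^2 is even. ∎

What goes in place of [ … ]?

Expanding: (2s + 1)^2 + (2a)^2 + (2f + 1)^2 = 4a^2 + 4f^2 + 4f + 4s^2 + 4s + 2.
Every term is even; pulling out the factor of 2 gives 2(2a^2 + 2f^2 + 2f + 2s^2 + 2s + 1).

2(2a^2 + 2f^2 + 2f + 2s^2 + 2s + 1)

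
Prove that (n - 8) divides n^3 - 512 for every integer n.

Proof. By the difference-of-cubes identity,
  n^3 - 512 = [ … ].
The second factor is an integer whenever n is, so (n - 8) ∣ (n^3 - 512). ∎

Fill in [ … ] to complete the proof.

(n - 8)(n^2 + 8n + 64)

Polynomial division of n^3 - 512 by n - 8 leaves remainder 0 and quotient n^2 + 8n + 64.
Hence n^3 - 512 = (n - 8)(n^2 + 8n + 64).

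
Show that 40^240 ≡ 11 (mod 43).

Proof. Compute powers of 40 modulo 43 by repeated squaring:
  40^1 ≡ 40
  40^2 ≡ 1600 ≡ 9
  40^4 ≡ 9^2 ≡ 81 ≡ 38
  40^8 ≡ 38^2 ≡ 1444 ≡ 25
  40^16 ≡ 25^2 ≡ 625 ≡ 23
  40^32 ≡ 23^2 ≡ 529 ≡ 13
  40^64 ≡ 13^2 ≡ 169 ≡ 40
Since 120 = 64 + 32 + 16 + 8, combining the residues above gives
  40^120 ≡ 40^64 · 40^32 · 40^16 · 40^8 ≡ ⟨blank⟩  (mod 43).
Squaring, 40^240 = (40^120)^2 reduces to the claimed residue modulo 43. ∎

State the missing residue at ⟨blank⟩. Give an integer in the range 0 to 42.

Multiply the listed residues: 40 · 13 · 23 · 25 = 520 → 11960 → 299000.
Reducing modulo 43: 299000 = 6953·43 + 21, so 40^120 ≡ 21.

21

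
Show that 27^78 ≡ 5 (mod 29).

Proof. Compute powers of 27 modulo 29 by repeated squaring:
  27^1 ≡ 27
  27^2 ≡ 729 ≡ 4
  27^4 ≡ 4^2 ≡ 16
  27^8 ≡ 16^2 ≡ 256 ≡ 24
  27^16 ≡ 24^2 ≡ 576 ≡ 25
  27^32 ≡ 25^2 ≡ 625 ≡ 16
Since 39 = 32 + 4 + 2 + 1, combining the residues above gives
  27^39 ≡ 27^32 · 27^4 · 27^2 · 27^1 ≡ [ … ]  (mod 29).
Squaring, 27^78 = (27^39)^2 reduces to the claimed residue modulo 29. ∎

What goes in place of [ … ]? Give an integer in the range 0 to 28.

27^32 · 27^4 · 27^2 · 27^1 ≡ 16 · 16 · 4 · 27 = 27648.
27648 mod 29 = 11, so 27^39 ≡ 11 (mod 29).

11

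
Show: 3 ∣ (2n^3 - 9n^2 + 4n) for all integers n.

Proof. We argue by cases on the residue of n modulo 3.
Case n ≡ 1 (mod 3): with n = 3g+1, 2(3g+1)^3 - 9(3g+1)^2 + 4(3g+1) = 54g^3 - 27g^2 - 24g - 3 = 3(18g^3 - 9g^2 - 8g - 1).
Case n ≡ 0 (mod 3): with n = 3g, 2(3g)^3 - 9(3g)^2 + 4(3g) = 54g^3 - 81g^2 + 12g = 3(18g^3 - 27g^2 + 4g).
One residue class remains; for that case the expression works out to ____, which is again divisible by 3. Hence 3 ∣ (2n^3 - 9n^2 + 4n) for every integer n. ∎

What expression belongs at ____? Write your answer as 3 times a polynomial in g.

Only n ≡ 2 (mod 3) is unaccounted for. Put n = 3g+2:
2(3g+2)^3 - 9(3g+2)^2 + 4(3g+2) expands to 54g^3 + 27g^2 - 24g - 12,
and factoring out 3 leaves 3(18g^3 + 9g^2 - 8g - 4).

3(18g^3 + 9g^2 - 8g - 4)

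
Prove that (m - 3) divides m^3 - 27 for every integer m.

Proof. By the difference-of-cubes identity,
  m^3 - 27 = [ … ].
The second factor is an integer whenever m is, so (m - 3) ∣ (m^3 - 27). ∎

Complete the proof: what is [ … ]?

(m - 3)(m^2 + 3m + 9)

Polynomial division of m^3 - 27 by m - 3 leaves remainder 0 and quotient m^2 + 3m + 9.
Hence m^3 - 27 = (m - 3)(m^2 + 3m + 9).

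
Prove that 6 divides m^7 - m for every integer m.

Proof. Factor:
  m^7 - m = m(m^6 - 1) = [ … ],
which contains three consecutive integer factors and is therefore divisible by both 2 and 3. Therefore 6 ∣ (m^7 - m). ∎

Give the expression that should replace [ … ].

m^6 - 1 = (m^2 - 1)(m^4 + m^2 + 1), and m^2 - 1 = (m-1)(m+1).
So m(m^6 - 1) = (m - 1)m(m + 1)(m^4 + m^2 + 1).

(m - 1)m(m + 1)(m^4 + m^2 + 1)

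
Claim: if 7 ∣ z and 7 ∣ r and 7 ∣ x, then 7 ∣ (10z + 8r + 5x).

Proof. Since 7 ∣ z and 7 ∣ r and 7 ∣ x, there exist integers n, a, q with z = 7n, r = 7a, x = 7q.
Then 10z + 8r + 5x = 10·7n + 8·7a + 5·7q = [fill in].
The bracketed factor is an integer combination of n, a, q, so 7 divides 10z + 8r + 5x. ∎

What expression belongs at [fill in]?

Pull the common 7 out of every term: 10·7n + 8·7a + 5·7q = 7(8a + 10n + 5q).
8a + 10n + 5q is an integer, which exhibits the divisibility.

7(8a + 10n + 5q)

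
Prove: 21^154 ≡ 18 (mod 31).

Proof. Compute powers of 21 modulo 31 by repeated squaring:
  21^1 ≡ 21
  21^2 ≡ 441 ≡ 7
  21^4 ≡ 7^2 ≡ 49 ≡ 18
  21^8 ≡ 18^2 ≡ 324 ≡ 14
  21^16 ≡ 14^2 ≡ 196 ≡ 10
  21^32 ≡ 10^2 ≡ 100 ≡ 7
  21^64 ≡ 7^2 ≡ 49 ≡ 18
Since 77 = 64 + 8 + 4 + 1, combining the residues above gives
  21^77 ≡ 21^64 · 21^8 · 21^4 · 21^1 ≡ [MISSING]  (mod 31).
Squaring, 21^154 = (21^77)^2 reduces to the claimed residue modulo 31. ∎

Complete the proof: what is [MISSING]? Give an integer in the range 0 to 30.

Multiply the listed residues: 18 · 14 · 18 · 21 = 252 → 4536 → 95256.
Reducing modulo 31: 95256 = 3072·31 + 24, so 21^77 ≡ 24.

24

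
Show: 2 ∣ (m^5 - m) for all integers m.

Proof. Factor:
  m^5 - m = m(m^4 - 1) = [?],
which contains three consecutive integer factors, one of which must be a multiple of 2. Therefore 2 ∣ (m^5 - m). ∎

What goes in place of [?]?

(m - 1)m(m + 1)(m^2 + 1)

m^4 - 1 = (m^2 - 1)(m^2 + 1), and m^2 - 1 = (m-1)(m+1).
So m(m^4 - 1) = (m - 1)m(m + 1)(m^2 + 1).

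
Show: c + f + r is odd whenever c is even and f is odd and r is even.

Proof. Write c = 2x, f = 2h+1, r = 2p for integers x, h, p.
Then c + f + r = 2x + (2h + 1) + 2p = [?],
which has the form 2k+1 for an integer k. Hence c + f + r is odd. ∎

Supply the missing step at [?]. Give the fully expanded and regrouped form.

Expanding: 2x + (2h + 1) + 2p = 2h + 2p + 2x + 1.
Every term except the constant is even, so this is 2(h + p + x) + 1,
and h + p + x ∈ ℤ gives the required form.

2(h + p + x) + 1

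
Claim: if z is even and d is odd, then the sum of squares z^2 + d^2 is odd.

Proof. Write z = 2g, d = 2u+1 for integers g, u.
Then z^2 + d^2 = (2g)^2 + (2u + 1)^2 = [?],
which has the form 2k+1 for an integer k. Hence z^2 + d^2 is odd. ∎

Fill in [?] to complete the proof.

2(2g^2 + 2u^2 + 2u) + 1

(2g)^2 + (2u + 1)^2 = 4g^2 + 4u^2 + 4u + 1
= 2(2g^2 + 2u^2 + 2u) + 1.
Since 2g^2 + 2u^2 + 2u is an integer, the sum of squares is of the form 2k+1 for an integer k.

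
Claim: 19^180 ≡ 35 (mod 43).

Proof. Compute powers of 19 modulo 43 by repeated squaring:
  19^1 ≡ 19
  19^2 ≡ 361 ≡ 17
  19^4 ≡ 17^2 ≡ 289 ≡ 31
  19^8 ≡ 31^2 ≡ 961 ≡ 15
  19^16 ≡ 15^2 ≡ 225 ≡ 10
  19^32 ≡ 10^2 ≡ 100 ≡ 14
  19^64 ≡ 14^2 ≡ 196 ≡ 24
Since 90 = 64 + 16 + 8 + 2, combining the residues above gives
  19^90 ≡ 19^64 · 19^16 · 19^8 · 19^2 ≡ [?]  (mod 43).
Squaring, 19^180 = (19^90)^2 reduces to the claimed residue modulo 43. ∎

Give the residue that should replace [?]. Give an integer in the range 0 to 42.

19^64 · 19^16 · 19^8 · 19^2 ≡ 24 · 10 · 15 · 17 = 61200.
61200 mod 43 = 11, so 19^90 ≡ 11 (mod 43).

11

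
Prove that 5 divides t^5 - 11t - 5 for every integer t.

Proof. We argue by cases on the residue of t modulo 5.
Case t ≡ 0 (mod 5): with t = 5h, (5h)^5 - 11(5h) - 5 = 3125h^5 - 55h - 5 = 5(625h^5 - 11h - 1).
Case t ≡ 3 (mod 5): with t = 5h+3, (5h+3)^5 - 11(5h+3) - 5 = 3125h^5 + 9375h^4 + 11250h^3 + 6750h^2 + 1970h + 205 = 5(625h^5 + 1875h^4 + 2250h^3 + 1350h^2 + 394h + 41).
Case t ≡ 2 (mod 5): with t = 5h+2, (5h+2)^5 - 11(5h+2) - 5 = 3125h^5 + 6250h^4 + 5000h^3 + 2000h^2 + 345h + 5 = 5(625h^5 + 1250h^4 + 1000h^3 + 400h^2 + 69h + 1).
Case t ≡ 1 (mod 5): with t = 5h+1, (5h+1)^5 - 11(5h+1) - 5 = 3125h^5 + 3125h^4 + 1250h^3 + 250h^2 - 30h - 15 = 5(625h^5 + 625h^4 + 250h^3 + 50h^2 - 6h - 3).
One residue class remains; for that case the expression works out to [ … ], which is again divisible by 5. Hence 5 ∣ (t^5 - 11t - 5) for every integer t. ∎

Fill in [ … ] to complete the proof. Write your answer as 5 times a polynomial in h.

The residues treated are {0, 3, 2, 1}, so the missing case is t ≡ 4 (mod 5); write t = 5h+4.
Then (5h+4)^5 - 11(5h+4) - 5 = 3125h^5 + 12500h^4 + 20000h^3 + 16000h^2 + 6345h + 975 = 5(625h^5 + 2500h^4 + 4000h^3 + 3200h^2 + 1269h + 195).

5(625h^5 + 2500h^4 + 4000h^3 + 3200h^2 + 1269h + 195)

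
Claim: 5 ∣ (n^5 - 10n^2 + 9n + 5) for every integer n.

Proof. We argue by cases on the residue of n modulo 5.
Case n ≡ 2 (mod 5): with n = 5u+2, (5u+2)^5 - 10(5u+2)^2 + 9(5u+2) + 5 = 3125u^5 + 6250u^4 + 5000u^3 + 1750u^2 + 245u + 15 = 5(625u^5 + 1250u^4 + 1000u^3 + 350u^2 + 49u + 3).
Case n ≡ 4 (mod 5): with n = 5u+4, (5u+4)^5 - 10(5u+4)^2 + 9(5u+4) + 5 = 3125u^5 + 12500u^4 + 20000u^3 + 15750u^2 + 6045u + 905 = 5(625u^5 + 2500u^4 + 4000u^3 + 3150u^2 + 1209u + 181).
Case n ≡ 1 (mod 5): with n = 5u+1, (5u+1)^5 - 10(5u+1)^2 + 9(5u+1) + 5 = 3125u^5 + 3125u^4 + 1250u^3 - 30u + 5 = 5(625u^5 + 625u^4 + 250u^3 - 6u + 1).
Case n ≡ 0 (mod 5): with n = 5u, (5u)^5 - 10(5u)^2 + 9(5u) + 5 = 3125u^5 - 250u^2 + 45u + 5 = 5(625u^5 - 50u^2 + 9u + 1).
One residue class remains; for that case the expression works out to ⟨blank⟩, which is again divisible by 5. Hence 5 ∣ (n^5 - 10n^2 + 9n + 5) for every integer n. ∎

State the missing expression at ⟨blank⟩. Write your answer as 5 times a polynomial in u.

5(625u^5 + 1875u^4 + 2250u^3 + 1300u^2 + 354u + 37)

Only n ≡ 3 (mod 5) is unaccounted for. Put n = 5u+3:
(5u+3)^5 - 10(5u+3)^2 + 9(5u+3) + 5 expands to 3125u^5 + 9375u^4 + 11250u^3 + 6500u^2 + 1770u + 185,
and factoring out 5 leaves 5(625u^5 + 1875u^4 + 2250u^3 + 1300u^2 + 354u + 37).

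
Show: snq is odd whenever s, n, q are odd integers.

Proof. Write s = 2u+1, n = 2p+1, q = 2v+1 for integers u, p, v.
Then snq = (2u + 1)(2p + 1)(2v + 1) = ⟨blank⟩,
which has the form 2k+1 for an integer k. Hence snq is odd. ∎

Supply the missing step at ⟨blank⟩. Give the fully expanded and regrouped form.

(2u + 1)(2p + 1)(2v + 1) = 8puv + 4pu + 4pv + 2p + 4uv + 2u + 2v + 1
= 2(4puv + 2pu + 2pv + p + 2uv + u + v) + 1.
Since 4puv + 2pu + 2pv + p + 2uv + u + v is an integer, the product is of the form 2k+1 for an integer k.

2(4puv + 2pu + 2pv + p + 2uv + u + v) + 1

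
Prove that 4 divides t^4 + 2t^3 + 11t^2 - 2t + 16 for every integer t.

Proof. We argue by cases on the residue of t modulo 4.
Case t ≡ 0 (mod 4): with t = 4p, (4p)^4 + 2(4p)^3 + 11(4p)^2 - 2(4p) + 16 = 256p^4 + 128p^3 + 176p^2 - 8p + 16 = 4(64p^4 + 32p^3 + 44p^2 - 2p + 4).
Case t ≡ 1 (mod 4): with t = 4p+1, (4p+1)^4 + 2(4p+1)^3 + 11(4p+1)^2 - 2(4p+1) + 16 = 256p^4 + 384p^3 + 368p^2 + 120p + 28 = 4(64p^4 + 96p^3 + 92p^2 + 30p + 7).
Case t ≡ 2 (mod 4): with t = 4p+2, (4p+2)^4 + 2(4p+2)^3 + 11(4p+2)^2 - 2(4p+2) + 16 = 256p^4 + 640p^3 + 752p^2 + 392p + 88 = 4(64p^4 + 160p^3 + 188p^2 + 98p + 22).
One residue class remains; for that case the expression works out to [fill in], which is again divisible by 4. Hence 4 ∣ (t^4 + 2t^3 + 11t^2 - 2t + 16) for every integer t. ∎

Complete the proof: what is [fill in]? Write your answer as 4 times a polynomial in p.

4(64p^4 + 224p^3 + 332p^2 + 226p + 61)

The residues treated are {0, 1, 2}, so the missing case is t ≡ 3 (mod 4); write t = 4p+3.
Then (4p+3)^4 + 2(4p+3)^3 + 11(4p+3)^2 - 2(4p+3) + 16 = 256p^4 + 896p^3 + 1328p^2 + 904p + 244 = 4(64p^4 + 224p^3 + 332p^2 + 226p + 61).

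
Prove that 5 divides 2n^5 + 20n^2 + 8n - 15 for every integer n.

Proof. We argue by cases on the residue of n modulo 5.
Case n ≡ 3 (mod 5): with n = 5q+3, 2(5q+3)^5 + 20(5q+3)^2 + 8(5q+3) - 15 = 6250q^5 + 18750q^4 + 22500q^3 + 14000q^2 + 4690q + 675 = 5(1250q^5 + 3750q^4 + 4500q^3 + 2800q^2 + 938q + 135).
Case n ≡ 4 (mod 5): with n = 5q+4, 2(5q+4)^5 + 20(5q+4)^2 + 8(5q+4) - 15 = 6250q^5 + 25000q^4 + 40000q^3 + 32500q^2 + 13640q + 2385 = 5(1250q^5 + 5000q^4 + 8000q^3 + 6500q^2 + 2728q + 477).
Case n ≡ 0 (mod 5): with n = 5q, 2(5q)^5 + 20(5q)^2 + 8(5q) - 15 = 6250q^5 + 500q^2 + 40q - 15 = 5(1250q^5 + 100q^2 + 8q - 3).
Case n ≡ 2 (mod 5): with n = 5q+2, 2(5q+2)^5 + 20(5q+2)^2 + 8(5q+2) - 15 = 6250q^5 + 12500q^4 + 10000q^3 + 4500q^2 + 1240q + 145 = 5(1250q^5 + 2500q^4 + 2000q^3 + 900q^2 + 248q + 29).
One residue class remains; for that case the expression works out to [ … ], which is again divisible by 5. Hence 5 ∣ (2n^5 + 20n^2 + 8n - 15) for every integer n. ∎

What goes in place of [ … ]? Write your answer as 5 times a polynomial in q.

5(1250q^5 + 1250q^4 + 500q^3 + 200q^2 + 58q + 3)

The residues treated are {3, 4, 0, 2}, so the missing case is n ≡ 1 (mod 5); write n = 5q+1.
Then 2(5q+1)^5 + 20(5q+1)^2 + 8(5q+1) - 15 = 6250q^5 + 6250q^4 + 2500q^3 + 1000q^2 + 290q + 15 = 5(1250q^5 + 1250q^4 + 500q^3 + 200q^2 + 58q + 3).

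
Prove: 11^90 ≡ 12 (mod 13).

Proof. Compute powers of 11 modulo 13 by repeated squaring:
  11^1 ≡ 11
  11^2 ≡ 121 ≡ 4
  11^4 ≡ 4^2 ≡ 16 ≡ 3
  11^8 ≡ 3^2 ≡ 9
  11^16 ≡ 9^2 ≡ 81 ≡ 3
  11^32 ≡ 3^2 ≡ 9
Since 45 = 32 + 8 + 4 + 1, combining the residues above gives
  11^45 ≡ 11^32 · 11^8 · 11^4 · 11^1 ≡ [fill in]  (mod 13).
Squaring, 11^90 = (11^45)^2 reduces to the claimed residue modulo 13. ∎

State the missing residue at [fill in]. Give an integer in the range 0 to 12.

8

11^32 · 11^8 · 11^4 · 11^1 ≡ 9 · 9 · 3 · 11 = 2673.
2673 mod 13 = 8, so 11^45 ≡ 8 (mod 13).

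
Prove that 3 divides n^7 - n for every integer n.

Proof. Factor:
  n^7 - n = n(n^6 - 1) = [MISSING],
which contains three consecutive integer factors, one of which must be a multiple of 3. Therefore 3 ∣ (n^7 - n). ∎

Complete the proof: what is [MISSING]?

n^6 - 1 = (n^2 - 1)(n^4 + n^2 + 1), and n^2 - 1 = (n-1)(n+1).
So n(n^6 - 1) = (n - 1)n(n + 1)(n^4 + n^2 + 1).

(n - 1)n(n + 1)(n^4 + n^2 + 1)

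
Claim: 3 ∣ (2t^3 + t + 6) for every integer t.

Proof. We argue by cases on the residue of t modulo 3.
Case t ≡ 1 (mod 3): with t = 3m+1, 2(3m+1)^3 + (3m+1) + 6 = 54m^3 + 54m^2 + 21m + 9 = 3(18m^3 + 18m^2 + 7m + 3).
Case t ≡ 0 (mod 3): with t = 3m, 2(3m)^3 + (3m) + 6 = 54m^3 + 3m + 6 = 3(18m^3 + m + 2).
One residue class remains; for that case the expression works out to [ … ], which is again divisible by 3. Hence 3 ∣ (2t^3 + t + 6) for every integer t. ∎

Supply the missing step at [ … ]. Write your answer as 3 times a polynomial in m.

3(18m^3 + 36m^2 + 25m + 8)

Only t ≡ 2 (mod 3) is unaccounted for. Put t = 3m+2:
2(3m+2)^3 + (3m+2) + 6 expands to 54m^3 + 108m^2 + 75m + 24,
and factoring out 3 leaves 3(18m^3 + 36m^2 + 25m + 8).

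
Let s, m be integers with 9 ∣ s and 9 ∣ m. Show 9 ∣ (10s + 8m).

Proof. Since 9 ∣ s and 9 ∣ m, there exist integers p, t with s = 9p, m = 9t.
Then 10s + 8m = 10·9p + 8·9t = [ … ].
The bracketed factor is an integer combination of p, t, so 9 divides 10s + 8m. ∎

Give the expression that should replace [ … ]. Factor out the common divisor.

Each term has a factor of 9: 10·9p + 8·9t = 9·(10p + 8t).
Since 10p + 8t is an integer, 9 ∣ (10s + 8m).

9(10p + 8t)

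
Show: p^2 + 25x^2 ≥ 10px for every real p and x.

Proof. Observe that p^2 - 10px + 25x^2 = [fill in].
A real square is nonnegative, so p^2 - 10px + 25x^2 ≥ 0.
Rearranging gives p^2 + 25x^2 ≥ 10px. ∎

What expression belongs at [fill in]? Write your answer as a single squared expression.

The leading and trailing coefficients are 1^2 and 5^2, and 10 = 2·1·5, so the trinomial is (p - 5x)^2.
Hence p^2 - 10px + 25x^2 ≥ 0.

(p - 5x)^2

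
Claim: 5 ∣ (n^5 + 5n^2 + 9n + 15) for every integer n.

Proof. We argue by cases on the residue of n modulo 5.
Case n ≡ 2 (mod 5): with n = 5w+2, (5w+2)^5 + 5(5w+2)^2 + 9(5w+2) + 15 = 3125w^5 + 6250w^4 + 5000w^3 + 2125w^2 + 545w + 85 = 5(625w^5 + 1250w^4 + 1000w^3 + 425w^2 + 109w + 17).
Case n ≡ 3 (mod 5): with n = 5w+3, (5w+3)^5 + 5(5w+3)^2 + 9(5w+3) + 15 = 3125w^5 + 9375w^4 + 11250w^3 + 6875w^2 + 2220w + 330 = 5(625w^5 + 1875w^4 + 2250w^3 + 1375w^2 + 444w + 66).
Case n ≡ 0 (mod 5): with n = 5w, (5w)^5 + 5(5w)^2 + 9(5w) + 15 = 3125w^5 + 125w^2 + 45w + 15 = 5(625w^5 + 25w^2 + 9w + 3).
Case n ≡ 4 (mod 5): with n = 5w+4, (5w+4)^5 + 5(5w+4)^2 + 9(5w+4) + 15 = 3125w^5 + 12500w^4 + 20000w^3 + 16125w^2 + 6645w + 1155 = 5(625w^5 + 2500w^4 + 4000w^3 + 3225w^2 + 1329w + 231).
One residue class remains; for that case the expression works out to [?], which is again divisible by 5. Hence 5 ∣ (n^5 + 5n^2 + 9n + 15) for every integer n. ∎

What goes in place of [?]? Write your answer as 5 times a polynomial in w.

5(625w^5 + 625w^4 + 250w^3 + 75w^2 + 24w + 6)

Only n ≡ 1 (mod 5) is unaccounted for. Put n = 5w+1:
(5w+1)^5 + 5(5w+1)^2 + 9(5w+1) + 15 expands to 3125w^5 + 3125w^4 + 1250w^3 + 375w^2 + 120w + 30,
and factoring out 5 leaves 5(625w^5 + 625w^4 + 250w^3 + 75w^2 + 24w + 6).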